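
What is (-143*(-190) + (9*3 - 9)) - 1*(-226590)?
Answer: 253778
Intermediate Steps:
(-143*(-190) + (9*3 - 9)) - 1*(-226590) = (27170 + (27 - 9)) + 226590 = (27170 + 18) + 226590 = 27188 + 226590 = 253778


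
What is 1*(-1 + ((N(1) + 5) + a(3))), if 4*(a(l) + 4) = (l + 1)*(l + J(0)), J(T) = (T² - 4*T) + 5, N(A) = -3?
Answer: 5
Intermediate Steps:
J(T) = 5 + T² - 4*T
a(l) = -4 + (1 + l)*(5 + l)/4 (a(l) = -4 + ((l + 1)*(l + (5 + 0² - 4*0)))/4 = -4 + ((1 + l)*(l + (5 + 0 + 0)))/4 = -4 + ((1 + l)*(l + 5))/4 = -4 + ((1 + l)*(5 + l))/4 = -4 + (1 + l)*(5 + l)/4)
1*(-1 + ((N(1) + 5) + a(3))) = 1*(-1 + ((-3 + 5) + (-11/4 + (¼)*3² + (3/2)*3))) = 1*(-1 + (2 + (-11/4 + (¼)*9 + 9/2))) = 1*(-1 + (2 + (-11/4 + 9/4 + 9/2))) = 1*(-1 + (2 + 4)) = 1*(-1 + 6) = 1*5 = 5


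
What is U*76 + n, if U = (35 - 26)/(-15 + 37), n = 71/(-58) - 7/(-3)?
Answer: 61631/1914 ≈ 32.200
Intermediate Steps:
n = 193/174 (n = 71*(-1/58) - 7*(-⅓) = -71/58 + 7/3 = 193/174 ≈ 1.1092)
U = 9/22 ≈ 0.40909
U*76 + n = (9/22)*76 + 193/174 = 342/11 + 193/174 = 61631/1914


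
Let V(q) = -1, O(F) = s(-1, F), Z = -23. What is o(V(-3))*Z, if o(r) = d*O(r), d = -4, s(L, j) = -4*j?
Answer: 368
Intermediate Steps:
O(F) = -4*F
o(r) = 16*r (o(r) = -(-16)*r = 16*r)
o(V(-3))*Z = (16*(-1))*(-23) = -16*(-23) = 368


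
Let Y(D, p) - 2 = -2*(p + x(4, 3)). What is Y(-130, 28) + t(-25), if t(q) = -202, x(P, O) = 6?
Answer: -268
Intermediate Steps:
Y(D, p) = -10 - 2*p (Y(D, p) = 2 - 2*(p + 6) = 2 - 2*(6 + p) = 2 + (-12 - 2*p) = -10 - 2*p)
Y(-130, 28) + t(-25) = (-10 - 2*28) - 202 = (-10 - 56) - 202 = -66 - 202 = -268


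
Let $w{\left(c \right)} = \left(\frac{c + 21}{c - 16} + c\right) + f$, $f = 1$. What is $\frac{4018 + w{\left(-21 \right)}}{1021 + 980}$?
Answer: $\frac{3998}{2001} \approx 1.998$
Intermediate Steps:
$w{\left(c \right)} = 1 + c + \frac{21 + c}{-16 + c}$ ($w{\left(c \right)} = \left(\frac{c + 21}{c - 16} + c\right) + 1 = \left(\frac{21 + c}{-16 + c} + c\right) + 1 = \left(c + \frac{21 + c}{-16 + c}\right) + 1 = 1 + c + \frac{21 + c}{-16 + c}$)
$\frac{4018 + w{\left(-21 \right)}}{1021 + 980} = \frac{4018 + \frac{5 + \left(-21\right)^{2} - -294}{-16 - 21}}{1021 + 980} = \frac{4018 + \frac{5 + 441 + 294}{-37}}{2001} = \left(4018 - 20\right) \frac{1}{2001} = 3998 \cdot \frac{1}{2001} = \frac{3998}{2001}$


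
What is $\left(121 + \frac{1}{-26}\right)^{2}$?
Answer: $\frac{9891025}{676} \approx 14632.0$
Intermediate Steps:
$\left(121 + \frac{1}{-26}\right)^{2} = \left(121 - \frac{1}{26}\right)^{2} = \left(\frac{3145}{26}\right)^{2} = \frac{9891025}{676}$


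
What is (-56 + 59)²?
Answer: 9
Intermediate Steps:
(-56 + 59)² = 3² = 9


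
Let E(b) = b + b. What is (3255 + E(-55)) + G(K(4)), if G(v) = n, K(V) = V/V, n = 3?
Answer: 3148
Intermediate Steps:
K(V) = 1
E(b) = 2*b
G(v) = 3
(3255 + E(-55)) + G(K(4)) = (3255 + 2*(-55)) + 3 = (3255 - 110) + 3 = 3145 + 3 = 3148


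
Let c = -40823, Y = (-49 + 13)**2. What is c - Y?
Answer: -42119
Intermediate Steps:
Y = 1296 (Y = (-36)**2 = 1296)
c - Y = -40823 - 1*1296 = -40823 - 1296 = -42119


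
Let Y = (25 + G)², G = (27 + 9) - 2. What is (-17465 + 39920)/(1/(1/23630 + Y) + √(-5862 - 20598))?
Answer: 4364600833136115/17902980566575692496 - 638113378763814824871*I*√15/17902980566575692496 ≈ 0.00024379 - 138.04*I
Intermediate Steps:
G = 34 (G = 36 - 2 = 34)
Y = 3481 (Y = (25 + 34)² = 59² = 3481)
(-17465 + 39920)/(1/(1/23630 + Y) + √(-5862 - 20598)) = (-17465 + 39920)/(1/(1/23630 + 3481) + √(-5862 - 20598)) = 22455/(1/(1/23630 + 3481) + √(-26460)) = 22455/(1/(82256031/23630) + 42*I*√15) = 22455/(23630/82256031 + 42*I*√15)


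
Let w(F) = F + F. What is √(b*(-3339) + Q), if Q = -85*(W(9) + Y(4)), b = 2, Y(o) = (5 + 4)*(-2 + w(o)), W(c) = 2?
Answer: I*√11438 ≈ 106.95*I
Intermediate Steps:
w(F) = 2*F
Y(o) = -18 + 18*o (Y(o) = (5 + 4)*(-2 + 2*o) = 9*(-2 + 2*o) = -18 + 18*o)
Q = -4760 (Q = -85*(2 + (-18 + 18*4)) = -85*(2 + (-18 + 72)) = -85*(2 + 54) = -85*56 = -4760)
√(b*(-3339) + Q) = √(2*(-3339) - 4760) = √(-6678 - 4760) = √(-11438) = I*√11438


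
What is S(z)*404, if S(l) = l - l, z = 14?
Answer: 0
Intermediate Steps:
S(l) = 0
S(z)*404 = 0*404 = 0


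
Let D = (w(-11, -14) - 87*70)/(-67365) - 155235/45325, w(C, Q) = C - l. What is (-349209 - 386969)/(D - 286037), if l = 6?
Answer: 17982287989722/6986978241161 ≈ 2.5737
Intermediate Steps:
w(C, Q) = -6 + C (w(C, Q) = C - 1*6 = C - 6 = -6 + C)
D = -81444848/24426549 (D = ((-6 - 11) - 87*70)/(-67365) - 155235/45325 = (-17 - 6090)*(-1/67365) - 155235*1/45325 = -6107*(-1/67365) - 31047/9065 = 6107/67365 - 31047/9065 = -81444848/24426549 ≈ -3.3343)
(-349209 - 386969)/(D - 286037) = (-349209 - 386969)/(-81444848/24426549 - 286037) = -736178/(-6986978241161/24426549) = -736178*(-24426549/6986978241161) = 17982287989722/6986978241161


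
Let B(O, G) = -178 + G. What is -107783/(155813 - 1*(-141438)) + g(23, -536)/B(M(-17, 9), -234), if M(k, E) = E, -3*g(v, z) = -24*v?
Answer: -24775195/30616853 ≈ -0.80920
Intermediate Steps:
g(v, z) = 8*v (g(v, z) = -(-8)*v = 8*v)
-107783/(155813 - 1*(-141438)) + g(23, -536)/B(M(-17, 9), -234) = -107783/(155813 - 1*(-141438)) + (8*23)/(-178 - 234) = -107783/(155813 + 141438) + 184/(-412) = -107783/297251 + 184*(-1/412) = -107783*1/297251 - 46/103 = -107783/297251 - 46/103 = -24775195/30616853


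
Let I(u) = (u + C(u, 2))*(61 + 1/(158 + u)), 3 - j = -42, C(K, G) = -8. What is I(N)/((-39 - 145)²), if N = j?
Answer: 14319/214774 ≈ 0.066670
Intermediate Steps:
j = 45 (j = 3 - 1*(-42) = 3 + 42 = 45)
N = 45
I(u) = (-8 + u)*(61 + 1/(158 + u)) (I(u) = (u - 8)*(61 + 1/(158 + u)) = (-8 + u)*(61 + 1/(158 + u)))
I(N)/((-39 - 145)²) = ((-77112 + 61*45² + 9151*45)/(158 + 45))/((-39 - 145)²) = ((-77112 + 61*2025 + 411795)/203)/((-184)²) = ((-77112 + 123525 + 411795)/203)/33856 = ((1/203)*458208)*(1/33856) = (458208/203)*(1/33856) = 14319/214774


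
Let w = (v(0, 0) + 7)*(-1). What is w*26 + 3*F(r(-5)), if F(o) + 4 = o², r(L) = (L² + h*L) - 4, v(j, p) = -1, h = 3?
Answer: -60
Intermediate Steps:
r(L) = -4 + L² + 3*L (r(L) = (L² + 3*L) - 4 = -4 + L² + 3*L)
F(o) = -4 + o²
w = -6 (w = (-1 + 7)*(-1) = 6*(-1) = -6)
w*26 + 3*F(r(-5)) = -6*26 + 3*(-4 + (-4 + (-5)² + 3*(-5))²) = -156 + 3*(-4 + (-4 + 25 - 15)²) = -156 + 3*(-4 + 6²) = -156 + 3*(-4 + 36) = -156 + 3*32 = -156 + 96 = -60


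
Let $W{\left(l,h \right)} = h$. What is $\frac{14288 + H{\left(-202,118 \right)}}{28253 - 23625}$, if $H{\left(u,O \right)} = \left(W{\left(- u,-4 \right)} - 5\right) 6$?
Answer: $\frac{7117}{2314} \approx 3.0756$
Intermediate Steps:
$H{\left(u,O \right)} = -54$ ($H{\left(u,O \right)} = \left(-4 - 5\right) 6 = \left(-9\right) 6 = -54$)
$\frac{14288 + H{\left(-202,118 \right)}}{28253 - 23625} = \frac{14288 - 54}{28253 - 23625} = \frac{14234}{4628} = 14234 \cdot \frac{1}{4628} = \frac{7117}{2314}$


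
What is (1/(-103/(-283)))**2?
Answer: 80089/10609 ≈ 7.5492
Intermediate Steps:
(1/(-103/(-283)))**2 = (1/(-103*(-1/283)))**2 = (1/(103/283))**2 = (283/103)**2 = 80089/10609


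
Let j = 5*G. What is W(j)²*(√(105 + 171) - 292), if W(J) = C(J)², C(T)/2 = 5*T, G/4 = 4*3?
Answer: -9687859200000000 + 66355200000000*√69 ≈ -9.1367e+15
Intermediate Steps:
G = 48 (G = 4*(4*3) = 4*12 = 48)
j = 240 (j = 5*48 = 240)
C(T) = 10*T (C(T) = 2*(5*T) = 10*T)
W(J) = 100*J² (W(J) = (10*J)² = 100*J²)
W(j)²*(√(105 + 171) - 292) = (100*240²)²*(√(105 + 171) - 292) = (100*57600)²*(√276 - 292) = 5760000²*(2*√69 - 292) = 33177600000000*(-292 + 2*√69) = -9687859200000000 + 66355200000000*√69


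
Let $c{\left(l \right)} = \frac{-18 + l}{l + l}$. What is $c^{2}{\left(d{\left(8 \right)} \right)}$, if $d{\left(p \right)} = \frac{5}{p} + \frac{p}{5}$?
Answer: $\frac{398161}{31684} \approx 12.567$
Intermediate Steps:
$d{\left(p \right)} = \frac{5}{p} + \frac{p}{5}$ ($d{\left(p \right)} = \frac{5}{p} + p \frac{1}{5} = \frac{5}{p} + \frac{p}{5}$)
$c{\left(l \right)} = \frac{-18 + l}{2 l}$
$c^{2}{\left(d{\left(8 \right)} \right)} = \left(\frac{-18 + \left(\frac{5}{8} + \frac{1}{5} \cdot 8\right)}{2 \left(\frac{5}{8} + \frac{1}{5} \cdot 8\right)}\right)^{2} = \left(\frac{-18 + \left(5 \cdot \frac{1}{8} + \frac{8}{5}\right)}{2 \left(5 \cdot \frac{1}{8} + \frac{8}{5}\right)}\right)^{2} = \left(\frac{-18 + \left(\frac{5}{8} + \frac{8}{5}\right)}{2 \left(\frac{5}{8} + \frac{8}{5}\right)}\right)^{2} = \left(\frac{-18 + \frac{89}{40}}{2 \cdot \frac{89}{40}}\right)^{2} = \left(\frac{1}{2} \cdot \frac{40}{89} \left(- \frac{631}{40}\right)\right)^{2} = \left(- \frac{631}{178}\right)^{2} = \frac{398161}{31684}$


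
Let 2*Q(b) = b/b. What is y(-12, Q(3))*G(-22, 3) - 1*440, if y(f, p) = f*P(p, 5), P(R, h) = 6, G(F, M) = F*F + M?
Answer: -35504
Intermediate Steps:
G(F, M) = M + F² (G(F, M) = F² + M = M + F²)
Q(b) = ½ (Q(b) = (b/b)/2 = (½)*1 = ½)
y(f, p) = 6*f (y(f, p) = f*6 = 6*f)
y(-12, Q(3))*G(-22, 3) - 1*440 = (6*(-12))*(3 + (-22)²) - 1*440 = -72*(3 + 484) - 440 = -72*487 - 440 = -35064 - 440 = -35504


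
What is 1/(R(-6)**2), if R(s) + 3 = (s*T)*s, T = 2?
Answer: 1/4761 ≈ 0.00021004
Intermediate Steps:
R(s) = -3 + 2*s**2 (R(s) = -3 + (s*2)*s = -3 + (2*s)*s = -3 + 2*s**2)
1/(R(-6)**2) = 1/((-3 + 2*(-6)**2)**2) = 1/((-3 + 2*36)**2) = 1/((-3 + 72)**2) = 1/(69**2) = 1/4761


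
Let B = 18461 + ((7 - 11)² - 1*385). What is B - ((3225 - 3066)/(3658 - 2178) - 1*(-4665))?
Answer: 19871801/1480 ≈ 13427.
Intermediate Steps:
B = 18092 (B = 18461 + ((-4)² - 385) = 18461 + (16 - 385) = 18461 - 369 = 18092)
B - ((3225 - 3066)/(3658 - 2178) - 1*(-4665)) = 18092 - ((3225 - 3066)/(3658 - 2178) - 1*(-4665)) = 18092 - (159/1480 + 4665) = 18092 - 1*6904359/1480 = 18092 - 6904359/1480 = 19871801/1480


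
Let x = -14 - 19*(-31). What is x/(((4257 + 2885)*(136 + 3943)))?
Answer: 575/29132218 ≈ 1.9738e-5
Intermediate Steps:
x = 575 (x = -14 + 589 = 575)
x/(((4257 + 2885)*(136 + 3943))) = 575/(((4257 + 2885)*(136 + 3943))) = 575/((7142*4079)) = 575/29132218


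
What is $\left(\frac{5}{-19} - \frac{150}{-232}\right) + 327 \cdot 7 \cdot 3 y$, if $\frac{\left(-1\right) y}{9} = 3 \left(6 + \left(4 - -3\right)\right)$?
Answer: $- \frac{5312337823}{2204} \approx -2.4103 \cdot 10^{6}$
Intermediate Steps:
$y = -351$ ($y = - 9 \cdot 3 \left(6 + \left(4 - -3\right)\right) = - 9 \cdot 3 \left(6 + \left(4 + 3\right)\right) = - 9 \cdot 3 \left(6 + 7\right) = - 9 \cdot 3 \cdot 13 = \left(-9\right) 39 = -351$)
$\left(\frac{5}{-19} - \frac{150}{-232}\right) + 327 \cdot 7 \cdot 3 y = \left(\frac{5}{-19} - \frac{150}{-232}\right) + 327 \cdot 7 \cdot 3 \left(-351\right) = \left(5 \left(- \frac{1}{19}\right) - - \frac{75}{116}\right) + 327 \cdot 21 \left(-351\right) = \left(- \frac{5}{19} + \frac{75}{116}\right) + 327 \left(-7371\right) = \frac{845}{2204} - 2410317 = - \frac{5312337823}{2204}$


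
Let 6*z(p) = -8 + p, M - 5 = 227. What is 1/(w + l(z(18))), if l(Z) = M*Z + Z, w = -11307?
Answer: -3/32756 ≈ -9.1586e-5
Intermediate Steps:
M = 232 (M = 5 + 227 = 232)
z(p) = -4/3 + p/6 (z(p) = (-8 + p)/6 = -4/3 + p/6)
l(Z) = 233*Z (l(Z) = 232*Z + Z = 233*Z)
1/(w + l(z(18))) = 1/(-11307 + 233*(-4/3 + (1/6)*18)) = 1/(-11307 + 233*(-4/3 + 3)) = 1/(-11307 + 233*(5/3)) = 1/(-11307 + 1165/3) = 1/(-32756/3) = -3/32756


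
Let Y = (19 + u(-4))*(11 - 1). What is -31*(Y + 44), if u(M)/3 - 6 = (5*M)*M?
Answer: -87234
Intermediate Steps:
u(M) = 18 + 15*M² (u(M) = 18 + 3*((5*M)*M) = 18 + 3*(5*M²) = 18 + 15*M²)
Y = 2770 (Y = (19 + (18 + 15*(-4)²))*(11 - 1) = (19 + (18 + 15*16))*10 = (19 + (18 + 240))*10 = (19 + 258)*10 = 277*10 = 2770)
-31*(Y + 44) = -31*(2770 + 44) = -31*2814 = -87234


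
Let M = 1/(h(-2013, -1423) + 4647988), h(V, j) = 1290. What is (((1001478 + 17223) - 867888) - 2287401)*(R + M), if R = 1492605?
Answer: -7413464232719210154/2324639 ≈ -3.1891e+12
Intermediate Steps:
M = 1/4649278 (M = 1/(1290 + 4647988) = 1/4649278 ≈ 2.1509e-7)
(((1001478 + 17223) - 867888) - 2287401)*(R + M) = (((1001478 + 17223) - 867888) - 2287401)*(1492605 + 1/4649278) = ((1018701 - 867888) - 2287401)*(6939535589191/4649278) = (150813 - 2287401)*(6939535589191/4649278) = -2136588*6939535589191/4649278 = -7413464232719210154/2324639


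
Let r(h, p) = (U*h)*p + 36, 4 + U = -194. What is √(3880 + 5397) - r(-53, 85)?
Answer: -892026 + √9277 ≈ -8.9193e+5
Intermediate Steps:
U = -198 (U = -4 - 194 = -198)
r(h, p) = 36 - 198*h*p (r(h, p) = (-198*h)*p + 36 = -198*h*p + 36 = 36 - 198*h*p)
√(3880 + 5397) - r(-53, 85) = √(3880 + 5397) - (36 - 198*(-53)*85) = √9277 - (36 + 891990) = √9277 - 1*892026 = √9277 - 892026 = -892026 + √9277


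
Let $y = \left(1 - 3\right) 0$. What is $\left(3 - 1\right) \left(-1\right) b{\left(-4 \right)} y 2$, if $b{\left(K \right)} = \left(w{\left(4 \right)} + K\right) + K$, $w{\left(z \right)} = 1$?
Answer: $0$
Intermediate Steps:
$y = 0$ ($y = \left(-2\right) 0 = 0$)
$b{\left(K \right)} = 1 + 2 K$ ($b{\left(K \right)} = \left(1 + K\right) + K = 1 + 2 K$)
$\left(3 - 1\right) \left(-1\right) b{\left(-4 \right)} y 2 = \left(3 - 1\right) \left(-1\right) \left(1 + 2 \left(-4\right)\right) 0 \cdot 2 = 2 \left(-1\right) \left(1 - 8\right) 0 \cdot 2 = \left(-2\right) \left(-7\right) 0 \cdot 2 = 14 \cdot 0 \cdot 2 = 0 \cdot 2 = 0$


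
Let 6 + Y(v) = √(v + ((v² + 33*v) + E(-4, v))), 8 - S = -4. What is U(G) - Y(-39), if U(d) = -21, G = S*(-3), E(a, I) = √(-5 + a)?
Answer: -15 - √(195 + 3*I) ≈ -28.965 - 0.10741*I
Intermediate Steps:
S = 12 (S = 8 - 1*(-4) = 8 + 4 = 12)
G = -36 (G = 12*(-3) = -36)
Y(v) = -6 + √(v² + 3*I + 34*v) (Y(v) = -6 + √(v + ((v² + 33*v) + √(-5 - 4))) = -6 + √(v + ((v² + 33*v) + √(-9))) = -6 + √(v + ((v² + 33*v) + 3*I)) = -6 + √(v + (v² + 3*I + 33*v)) = -6 + √(v² + 3*I + 34*v))
U(G) - Y(-39) = -21 - (-6 + √((-39)² + 3*I + 34*(-39))) = -21 - (-6 + √(1521 + 3*I - 1326)) = -21 - (-6 + √(195 + 3*I)) = -21 + (6 - √(195 + 3*I)) = -15 - √(195 + 3*I)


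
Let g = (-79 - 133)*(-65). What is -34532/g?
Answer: -8633/3445 ≈ -2.5060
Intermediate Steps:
g = 13780 (g = -212*(-65) = 13780)
-34532/g = -34532/13780 = -34532*1/13780 = -8633/3445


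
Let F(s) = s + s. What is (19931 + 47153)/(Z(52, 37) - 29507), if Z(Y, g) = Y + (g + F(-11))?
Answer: -16771/7360 ≈ -2.2787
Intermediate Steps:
F(s) = 2*s
Z(Y, g) = -22 + Y + g (Z(Y, g) = Y + (g + 2*(-11)) = Y + (g - 22) = Y + (-22 + g) = -22 + Y + g)
(19931 + 47153)/(Z(52, 37) - 29507) = (19931 + 47153)/((-22 + 52 + 37) - 29507) = 67084/(67 - 29507) = 67084/(-29440) = 67084*(-1/29440) = -16771/7360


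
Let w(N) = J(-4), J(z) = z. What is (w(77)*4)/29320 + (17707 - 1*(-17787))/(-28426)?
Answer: -65071181/52090645 ≈ -1.2492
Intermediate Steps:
w(N) = -4
(w(77)*4)/29320 + (17707 - 1*(-17787))/(-28426) = -4*4/29320 + (17707 - 1*(-17787))/(-28426) = -16*1/29320 + (17707 + 17787)*(-1/28426) = -2/3665 + 35494*(-1/28426) = -2/3665 - 17747/14213 = -65071181/52090645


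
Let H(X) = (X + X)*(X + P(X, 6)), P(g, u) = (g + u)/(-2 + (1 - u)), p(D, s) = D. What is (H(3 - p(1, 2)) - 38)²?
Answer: 58564/49 ≈ 1195.2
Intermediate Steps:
P(g, u) = (g + u)/(-1 - u)
H(X) = 2*X*(-6/7 + 6*X/7) (H(X) = (X + X)*(X + (-X - 1*6)/(1 + 6)) = (2*X)*(X + (-X - 6)/7) = (2*X)*(X + (-6 - X)/7) = (2*X)*(X + (-6/7 - X/7)) = (2*X)*(-6/7 + 6*X/7) = 2*X*(-6/7 + 6*X/7))
(H(3 - p(1, 2)) - 38)² = (12*(3 - 1*1)*(-1 + (3 - 1*1))/7 - 38)² = (12*(3 - 1)*(-1 + (3 - 1))/7 - 38)² = ((12/7)*2*(-1 + 2) - 38)² = ((12/7)*2*1 - 38)² = (24/7 - 38)² = (-242/7)² = 58564/49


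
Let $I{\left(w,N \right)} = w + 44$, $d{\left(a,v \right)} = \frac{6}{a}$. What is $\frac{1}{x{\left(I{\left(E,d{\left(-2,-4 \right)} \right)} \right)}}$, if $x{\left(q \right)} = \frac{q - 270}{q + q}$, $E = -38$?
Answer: $- \frac{1}{22} \approx -0.045455$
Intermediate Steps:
$I{\left(w,N \right)} = 44 + w$
$x{\left(q \right)} = \frac{-270 + q}{2 q}$
$\frac{1}{x{\left(I{\left(E,d{\left(-2,-4 \right)} \right)} \right)}} = \frac{1}{\frac{1}{2} \frac{1}{44 - 38} \left(-270 + \left(44 - 38\right)\right)} = \frac{1}{\frac{1}{2} \cdot \frac{1}{6} \left(-270 + 6\right)} = \frac{1}{\frac{1}{2} \cdot \frac{1}{6} \left(-264\right)} = \frac{1}{-22} = - \frac{1}{22}$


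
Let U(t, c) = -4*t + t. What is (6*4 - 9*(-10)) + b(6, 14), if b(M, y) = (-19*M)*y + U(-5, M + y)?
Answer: -1467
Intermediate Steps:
U(t, c) = -3*t
b(M, y) = 15 - 19*M*y (b(M, y) = (-19*M)*y - 3*(-5) = -19*M*y + 15 = 15 - 19*M*y)
(6*4 - 9*(-10)) + b(6, 14) = (6*4 - 9*(-10)) + (15 - 19*6*14) = (24 + 90) + (15 - 1596) = 114 - 1581 = -1467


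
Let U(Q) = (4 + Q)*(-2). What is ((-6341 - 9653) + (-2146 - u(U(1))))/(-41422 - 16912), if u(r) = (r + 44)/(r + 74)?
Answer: 580497/1866688 ≈ 0.31098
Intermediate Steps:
U(Q) = -8 - 2*Q
u(r) = (44 + r)/(74 + r)
((-6341 - 9653) + (-2146 - u(U(1))))/(-41422 - 16912) = ((-6341 - 9653) + (-2146 - (44 + (-8 - 2*1))/(74 + (-8 - 2*1))))/(-41422 - 16912) = (-15994 + (-2146 - (44 + (-8 - 2))/(74 + (-8 - 2))))/(-58334) = (-15994 + (-2146 - (44 - 10)/(74 - 10)))*(-1/58334) = (-15994 + (-2146 - 34/64))*(-1/58334) = (-15994 + (-2146 - 1*17/32))*(-1/58334) = (-15994 + (-2146 - 17/32))*(-1/58334) = (-15994 - 68689/32)*(-1/58334) = -580497/32*(-1/58334) = 580497/1866688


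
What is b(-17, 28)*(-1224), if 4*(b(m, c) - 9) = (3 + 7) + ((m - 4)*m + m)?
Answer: -118116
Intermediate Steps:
b(m, c) = 23/2 + m/4 + m*(-4 + m)/4 (b(m, c) = 9 + ((3 + 7) + ((m - 4)*m + m))/4 = 9 + (10 + ((-4 + m)*m + m))/4 = 9 + (10 + (m*(-4 + m) + m))/4 = 9 + (10 + (m + m*(-4 + m)))/4 = 9 + (10 + m + m*(-4 + m))/4 = 9 + (5/2 + m/4 + m*(-4 + m)/4) = 23/2 + m/4 + m*(-4 + m)/4)
b(-17, 28)*(-1224) = (23/2 - ¾*(-17) + (¼)*(-17)²)*(-1224) = (23/2 + 51/4 + (¼)*289)*(-1224) = (23/2 + 51/4 + 289/4)*(-1224) = (193/2)*(-1224) = -118116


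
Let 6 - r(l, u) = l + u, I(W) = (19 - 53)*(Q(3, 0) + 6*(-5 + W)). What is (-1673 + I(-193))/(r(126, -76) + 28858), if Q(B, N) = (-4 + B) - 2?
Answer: 38821/28814 ≈ 1.3473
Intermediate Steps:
Q(B, N) = -6 + B
I(W) = 1122 - 204*W (I(W) = (19 - 53)*((-6 + 3) + 6*(-5 + W)) = -34*(-3 + (-30 + 6*W)) = -34*(-33 + 6*W) = 1122 - 204*W)
r(l, u) = 6 - l - u (r(l, u) = 6 - (l + u) = 6 + (-l - u) = 6 - l - u)
(-1673 + I(-193))/(r(126, -76) + 28858) = (-1673 + (1122 - 204*(-193)))/((6 - 1*126 - 1*(-76)) + 28858) = (-1673 + (1122 + 39372))/((6 - 126 + 76) + 28858) = (-1673 + 40494)/(-44 + 28858) = 38821/28814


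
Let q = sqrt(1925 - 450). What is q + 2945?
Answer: 2945 + 5*sqrt(59) ≈ 2983.4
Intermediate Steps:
q = 5*sqrt(59) (q = sqrt(1475) = 5*sqrt(59) ≈ 38.406)
q + 2945 = 5*sqrt(59) + 2945 = 2945 + 5*sqrt(59)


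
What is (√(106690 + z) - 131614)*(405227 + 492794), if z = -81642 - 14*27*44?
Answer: -118192135894 + 3592084*√526 ≈ -1.1811e+11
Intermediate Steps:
z = -98274 (z = -81642 - 378*44 = -81642 - 16632 = -98274)
(√(106690 + z) - 131614)*(405227 + 492794) = (√(106690 - 98274) - 131614)*(405227 + 492794) = (√8416 - 131614)*898021 = (4*√526 - 131614)*898021 = (-131614 + 4*√526)*898021 = -118192135894 + 3592084*√526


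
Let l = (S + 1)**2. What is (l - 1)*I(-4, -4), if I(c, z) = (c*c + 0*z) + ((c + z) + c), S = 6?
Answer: 192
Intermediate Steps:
I(c, z) = z + c**2 + 2*c (I(c, z) = (c**2 + 0) + (z + 2*c) = c**2 + (z + 2*c) = z + c**2 + 2*c)
l = 49 (l = (6 + 1)**2 = 7**2 = 49)
(l - 1)*I(-4, -4) = (49 - 1)*(-4 + (-4)**2 + 2*(-4)) = 48*(-4 + 16 - 8) = 48*4 = 192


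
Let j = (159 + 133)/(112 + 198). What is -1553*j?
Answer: -226738/155 ≈ -1462.8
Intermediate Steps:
j = 146/155 (j = 292/310 = 292*(1/310) = 146/155 ≈ 0.94194)
-1553*j = -1553*146/155 = -226738/155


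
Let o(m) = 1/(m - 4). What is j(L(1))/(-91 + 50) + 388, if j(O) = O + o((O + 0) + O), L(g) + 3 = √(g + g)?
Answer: 731911/1886 - 45*√2/1886 ≈ 388.04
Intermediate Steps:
L(g) = -3 + √2*√g (L(g) = -3 + √(g + g) = -3 + √(2*g) = -3 + √2*√g)
o(m) = 1/(-4 + m)
j(O) = O + 1/(-4 + 2*O) (j(O) = O + 1/(-4 + ((O + 0) + O)) = O + 1/(-4 + (O + O)) = O + 1/(-4 + 2*O))
j(L(1))/(-91 + 50) + 388 = ((½ + (-3 + √2*√1)*(-2 + (-3 + √2*√1)))/(-2 + (-3 + √2*√1)))/(-91 + 50) + 388 = ((½ + (-3 + √2*1)*(-2 + (-3 + √2*1)))/(-2 + (-3 + √2*1)))/(-41) + 388 = ((½ + (-3 + √2)*(-2 + (-3 + √2)))/(-2 + (-3 + √2)))*(-1/41) + 388 = ((½ + (-3 + √2)*(-5 + √2))/(-5 + √2))*(-1/41) + 388 = ((½ + (-5 + √2)*(-3 + √2))/(-5 + √2))*(-1/41) + 388 = -(½ + (-5 + √2)*(-3 + √2))/(41*(-5 + √2)) + 388 = 388 - (½ + (-5 + √2)*(-3 + √2))/(41*(-5 + √2))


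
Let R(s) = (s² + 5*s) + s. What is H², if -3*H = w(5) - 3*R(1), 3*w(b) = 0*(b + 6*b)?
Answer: 49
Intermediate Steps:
w(b) = 0 (w(b) = (0*(b + 6*b))/3 = (0*(7*b))/3 = (⅓)*0 = 0)
R(s) = s² + 6*s
H = 7 (H = -(0 - 3*(6 + 1))/3 = -(0 - 3*7)/3 = -(0 - 21)/3 = -⅓*(-21) = 7)
H² = 7² = 49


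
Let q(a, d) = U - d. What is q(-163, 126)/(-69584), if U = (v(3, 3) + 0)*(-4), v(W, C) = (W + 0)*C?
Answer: 81/34792 ≈ 0.0023281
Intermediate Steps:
v(W, C) = C*W (v(W, C) = W*C = C*W)
U = -36 (U = (3*3 + 0)*(-4) = (9 + 0)*(-4) = 9*(-4) = -36)
q(a, d) = -36 - d
q(-163, 126)/(-69584) = (-36 - 1*126)/(-69584) = (-36 - 126)*(-1/69584) = -162*(-1/69584) = 81/34792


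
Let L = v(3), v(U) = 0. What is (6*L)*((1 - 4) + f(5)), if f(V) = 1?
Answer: 0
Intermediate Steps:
L = 0
(6*L)*((1 - 4) + f(5)) = (6*0)*((1 - 4) + 1) = 0*(-3 + 1) = 0*(-2) = 0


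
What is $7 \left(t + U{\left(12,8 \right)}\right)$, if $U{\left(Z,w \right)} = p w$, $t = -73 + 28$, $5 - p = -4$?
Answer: $189$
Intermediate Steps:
$p = 9$ ($p = 5 - -4 = 5 + 4 = 9$)
$t = -45$
$U{\left(Z,w \right)} = 9 w$
$7 \left(t + U{\left(12,8 \right)}\right) = 7 \left(-45 + 9 \cdot 8\right) = 7 \left(-45 + 72\right) = 7 \cdot 27 = 189$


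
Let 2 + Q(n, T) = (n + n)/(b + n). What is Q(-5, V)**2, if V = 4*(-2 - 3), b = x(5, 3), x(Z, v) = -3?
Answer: 9/16 ≈ 0.56250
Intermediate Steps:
b = -3
V = -20 (V = 4*(-5) = -20)
Q(n, T) = -2 + 2*n/(-3 + n) (Q(n, T) = -2 + (n + n)/(-3 + n) = -2 + (2*n)/(-3 + n) = -2 + 2*n/(-3 + n))
Q(-5, V)**2 = (6/(-3 - 5))**2 = (6/(-8))**2 = (6*(-1/8))**2 = (-3/4)**2 = 9/16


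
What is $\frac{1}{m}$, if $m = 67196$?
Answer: $\frac{1}{67196} \approx 1.4882 \cdot 10^{-5}$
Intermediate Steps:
$\frac{1}{m} = \frac{1}{67196}$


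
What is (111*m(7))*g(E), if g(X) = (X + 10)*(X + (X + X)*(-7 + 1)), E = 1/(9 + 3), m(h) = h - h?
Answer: 0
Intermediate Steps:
m(h) = 0
E = 1/12 ≈ 0.083333
g(X) = -11*X*(10 + X) (g(X) = (10 + X)*(X + (2*X)*(-6)) = (10 + X)*(X - 12*X) = (10 + X)*(-11*X) = -11*X*(10 + X))
(111*m(7))*g(E) = (111*0)*(-11*1/12*(10 + 1/12)) = 0*(-11*1/12*121/12) = 0*(-1331/144) = 0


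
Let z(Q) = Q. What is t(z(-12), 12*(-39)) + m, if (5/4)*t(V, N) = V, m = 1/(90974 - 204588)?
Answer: -5453477/568070 ≈ -9.6000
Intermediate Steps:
m = -1/113614 (m = 1/(-113614) = -1/113614 ≈ -8.8017e-6)
t(V, N) = 4*V/5
t(z(-12), 12*(-39)) + m = (⅘)*(-12) - 1/113614 = -48/5 - 1/113614 = -5453477/568070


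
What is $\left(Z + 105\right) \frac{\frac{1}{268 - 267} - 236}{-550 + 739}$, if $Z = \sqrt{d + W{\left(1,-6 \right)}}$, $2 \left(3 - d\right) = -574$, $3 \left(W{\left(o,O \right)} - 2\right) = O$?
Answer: $- \frac{1175}{9} - \frac{235 \sqrt{290}}{189} \approx -151.73$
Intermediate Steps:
$W{\left(o,O \right)} = 2 + \frac{O}{3}$
$d = 290$ ($d = 3 - -287 = 3 + 287 = 290$)
$Z = \sqrt{290}$ ($Z = \sqrt{290 + \left(2 + \frac{1}{3} \left(-6\right)\right)} = \sqrt{290 + \left(2 - 2\right)} = \sqrt{290 + 0} = \sqrt{290} \approx 17.029$)
$\left(Z + 105\right) \frac{\frac{1}{268 - 267} - 236}{-550 + 739} = \left(\sqrt{290} + 105\right) \frac{\frac{1}{268 - 267} - 236}{-550 + 739} = \left(105 + \sqrt{290}\right) \frac{\frac{1}{268 - 267} - 236}{189} = \left(105 + \sqrt{290}\right) \left(1^{-1} - 236\right) \frac{1}{189} = \left(105 + \sqrt{290}\right) \left(1 - 236\right) \frac{1}{189} = \left(105 + \sqrt{290}\right) \left(\left(-235\right) \frac{1}{189}\right) = \left(105 + \sqrt{290}\right) \left(- \frac{235}{189}\right) = - \frac{1175}{9} - \frac{235 \sqrt{290}}{189}$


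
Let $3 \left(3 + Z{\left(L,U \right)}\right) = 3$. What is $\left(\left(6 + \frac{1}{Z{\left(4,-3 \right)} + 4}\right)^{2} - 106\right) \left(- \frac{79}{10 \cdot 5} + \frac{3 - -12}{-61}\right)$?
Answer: $\frac{284019}{2440} \approx 116.4$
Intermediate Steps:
$Z{\left(L,U \right)} = -2$ ($Z{\left(L,U \right)} = -3 + \frac{1}{3} \cdot 3 = -3 + 1 = -2$)
$\left(\left(6 + \frac{1}{Z{\left(4,-3 \right)} + 4}\right)^{2} - 106\right) \left(- \frac{79}{10 \cdot 5} + \frac{3 - -12}{-61}\right) = \left(\left(6 + \frac{1}{-2 + 4}\right)^{2} - 106\right) \left(- \frac{79}{10 \cdot 5} + \frac{3 - -12}{-61}\right) = \left(\left(6 + \frac{1}{2}\right)^{2} - 106\right) \left(- \frac{79}{50} + \left(3 + 12\right) \left(- \frac{1}{61}\right)\right) = \left(\left(6 + \frac{1}{2}\right)^{2} - 106\right) \left(\left(-79\right) \frac{1}{50} + 15 \left(- \frac{1}{61}\right)\right) = \left(\left(\frac{13}{2}\right)^{2} - 106\right) \left(- \frac{79}{50} - \frac{15}{61}\right) = \left(\frac{169}{4} - 106\right) \left(- \frac{5569}{3050}\right) = \left(- \frac{255}{4}\right) \left(- \frac{5569}{3050}\right) = \frac{284019}{2440}$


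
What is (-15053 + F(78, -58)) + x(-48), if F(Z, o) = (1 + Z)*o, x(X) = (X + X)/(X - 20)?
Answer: -333771/17 ≈ -19634.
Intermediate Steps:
x(X) = 2*X/(-20 + X) (x(X) = (2*X)/(-20 + X) = 2*X/(-20 + X))
F(Z, o) = o*(1 + Z)
(-15053 + F(78, -58)) + x(-48) = (-15053 - 58*(1 + 78)) + 2*(-48)/(-20 - 48) = (-15053 - 58*79) + 2*(-48)/(-68) = (-15053 - 4582) + 2*(-48)*(-1/68) = -19635 + 24/17 = -333771/17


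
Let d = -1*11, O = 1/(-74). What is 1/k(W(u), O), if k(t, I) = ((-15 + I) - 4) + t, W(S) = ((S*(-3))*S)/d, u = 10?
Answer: 814/6723 ≈ 0.12108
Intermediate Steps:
O = -1/74 ≈ -0.013514
d = -11
W(S) = 3*S**2/11 (W(S) = ((S*(-3))*S)/(-11) = ((-3*S)*S)*(-1/11) = -3*S**2*(-1/11) = 3*S**2/11)
k(t, I) = -19 + I + t (k(t, I) = (-19 + I) + t = -19 + I + t)
1/k(W(u), O) = 1/(-19 - 1/74 + (3/11)*10**2) = 1/(-19 - 1/74 + (3/11)*100) = 1/(-19 - 1/74 + 300/11) = 1/(6723/814) = 814/6723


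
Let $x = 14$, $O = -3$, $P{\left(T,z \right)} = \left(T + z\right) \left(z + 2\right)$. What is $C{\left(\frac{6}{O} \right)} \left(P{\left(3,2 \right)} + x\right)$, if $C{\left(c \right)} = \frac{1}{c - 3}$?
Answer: $- \frac{34}{5} \approx -6.8$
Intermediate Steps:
$P{\left(T,z \right)} = \left(2 + z\right) \left(T + z\right)$ ($P{\left(T,z \right)} = \left(T + z\right) \left(2 + z\right) = \left(2 + z\right) \left(T + z\right)$)
$C{\left(c \right)} = \frac{1}{-3 + c}$
$C{\left(\frac{6}{O} \right)} \left(P{\left(3,2 \right)} + x\right) = \frac{\left(2^{2} + 2 \cdot 3 + 2 \cdot 2 + 3 \cdot 2\right) + 14}{-3 + \frac{6}{-3}} = \frac{\left(4 + 6 + 4 + 6\right) + 14}{-3 + 6 \left(- \frac{1}{3}\right)} = \frac{20 + 14}{-3 - 2} = \frac{1}{-5} \cdot 34 = \left(- \frac{1}{5}\right) 34 = - \frac{34}{5}$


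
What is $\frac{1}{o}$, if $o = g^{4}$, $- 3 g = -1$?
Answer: $81$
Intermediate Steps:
$g = \frac{1}{3}$ ($g = \left(- \frac{1}{3}\right) \left(-1\right) = \frac{1}{3} \approx 0.33333$)
$o = \frac{1}{81}$ ($o = \left(\frac{1}{3}\right)^{4} = \frac{1}{81} \approx 0.012346$)
$\frac{1}{o} = \frac{1}{\frac{1}{81}} = 81$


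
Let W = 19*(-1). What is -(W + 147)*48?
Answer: -6144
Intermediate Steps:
W = -19
-(W + 147)*48 = -(-19 + 147)*48 = -128*48 = -1*6144 = -6144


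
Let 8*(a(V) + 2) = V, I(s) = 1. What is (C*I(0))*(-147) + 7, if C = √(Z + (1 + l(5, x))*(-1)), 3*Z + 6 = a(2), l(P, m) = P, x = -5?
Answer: 7 - 49*I*√309/2 ≈ 7.0 - 430.67*I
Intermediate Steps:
a(V) = -2 + V/8
Z = -31/12 (Z = -2 + (-2 + (⅛)*2)/3 = -2 + (-2 + ¼)/3 = -2 + (⅓)*(-7/4) = -2 - 7/12 = -31/12 ≈ -2.5833)
C = I*√309/6 (C = √(-31/12 + (1 + 5)*(-1)) = √(-31/12 + 6*(-1)) = √(-31/12 - 6) = √(-103/12) = I*√309/6 ≈ 2.9297*I)
(C*I(0))*(-147) + 7 = ((I*√309/6)*1)*(-147) + 7 = (I*√309/6)*(-147) + 7 = -49*I*√309/2 + 7 = 7 - 49*I*√309/2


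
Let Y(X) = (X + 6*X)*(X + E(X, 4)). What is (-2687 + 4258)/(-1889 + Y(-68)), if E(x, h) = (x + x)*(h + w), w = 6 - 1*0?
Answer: 1571/677839 ≈ 0.0023177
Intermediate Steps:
w = 6 (w = 6 + 0 = 6)
E(x, h) = 2*x*(6 + h) (E(x, h) = (x + x)*(h + 6) = (2*x)*(6 + h) = 2*x*(6 + h))
Y(X) = 147*X² (Y(X) = (X + 6*X)*(X + 2*X*(6 + 4)) = (7*X)*(X + 2*X*10) = (7*X)*(X + 20*X) = (7*X)*(21*X) = 147*X²)
(-2687 + 4258)/(-1889 + Y(-68)) = (-2687 + 4258)/(-1889 + 147*(-68)²) = 1571/(-1889 + 147*4624) = 1571/(-1889 + 679728) = 1571/677839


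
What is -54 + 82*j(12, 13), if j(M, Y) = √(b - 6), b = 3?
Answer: -54 + 82*I*√3 ≈ -54.0 + 142.03*I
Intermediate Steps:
j(M, Y) = I*√3 (j(M, Y) = √(3 - 6) = √(-3) = I*√3)
-54 + 82*j(12, 13) = -54 + 82*(I*√3) = -54 + 82*I*√3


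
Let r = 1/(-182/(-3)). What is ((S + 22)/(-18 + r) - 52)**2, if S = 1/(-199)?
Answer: 133522785702436/47136317881 ≈ 2832.7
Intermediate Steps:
S = -1/199 ≈ -0.0050251
r = 3/182 (r = 1/(-182*(-1/3)) = 1/(182/3) = 3/182 ≈ 0.016484)
((S + 22)/(-18 + r) - 52)**2 = ((-1/199 + 22)/(-18 + 3/182) - 52)**2 = (4377/(199*(-3273/182)) - 52)**2 = ((4377/199)*(-182/3273) - 52)**2 = (-265538/217109 - 52)**2 = (-11555206/217109)**2 = 133522785702436/47136317881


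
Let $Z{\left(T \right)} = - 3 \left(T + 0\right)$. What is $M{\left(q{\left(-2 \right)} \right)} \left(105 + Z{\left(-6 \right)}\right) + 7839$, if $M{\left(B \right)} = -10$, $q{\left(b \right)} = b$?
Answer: $6609$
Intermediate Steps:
$Z{\left(T \right)} = - 3 T$
$M{\left(q{\left(-2 \right)} \right)} \left(105 + Z{\left(-6 \right)}\right) + 7839 = - 10 \left(105 - -18\right) + 7839 = - 10 \left(105 + 18\right) + 7839 = \left(-10\right) 123 + 7839 = -1230 + 7839 = 6609$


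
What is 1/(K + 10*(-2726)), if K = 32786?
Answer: 1/5526 ≈ 0.00018096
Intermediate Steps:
1/(K + 10*(-2726)) = 1/(32786 + 10*(-2726)) = 1/(32786 - 27260) = 1/5526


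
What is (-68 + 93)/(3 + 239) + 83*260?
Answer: 5222385/242 ≈ 21580.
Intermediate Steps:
(-68 + 93)/(3 + 239) + 83*260 = 25/242 + 21580 = 5222385/242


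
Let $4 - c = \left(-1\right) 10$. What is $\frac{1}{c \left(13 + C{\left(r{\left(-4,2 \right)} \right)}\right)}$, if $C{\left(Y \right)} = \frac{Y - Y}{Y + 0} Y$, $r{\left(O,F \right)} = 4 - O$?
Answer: $\frac{1}{182} \approx 0.0054945$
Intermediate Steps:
$c = 14$ ($c = 4 - \left(-1\right) 10 = 4 - -10 = 4 + 10 = 14$)
$C{\left(Y \right)} = 0$ ($C{\left(Y \right)} = \frac{0}{Y} Y = 0 Y = 0$)
$\frac{1}{c \left(13 + C{\left(r{\left(-4,2 \right)} \right)}\right)} = \frac{1}{14 \left(13 + 0\right)} = \frac{1}{14 \cdot 13} = \frac{1}{182}$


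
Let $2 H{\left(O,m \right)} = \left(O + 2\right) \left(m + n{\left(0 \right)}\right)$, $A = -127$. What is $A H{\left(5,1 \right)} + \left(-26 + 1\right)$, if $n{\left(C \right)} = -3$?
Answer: $864$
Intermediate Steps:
$H{\left(O,m \right)} = \frac{\left(-3 + m\right) \left(2 + O\right)}{2}$ ($H{\left(O,m \right)} = \frac{\left(O + 2\right) \left(m - 3\right)}{2} = \frac{\left(2 + O\right) \left(-3 + m\right)}{2} = \frac{\left(-3 + m\right) \left(2 + O\right)}{2}$)
$A H{\left(5,1 \right)} + \left(-26 + 1\right) = - 127 \left(-3 + 1 - \frac{15}{2} + \frac{1}{2} \cdot 5 \cdot 1\right) + \left(-26 + 1\right) = - 127 \left(-3 + 1 - \frac{15}{2} + \frac{5}{2}\right) - 25 = \left(-127\right) \left(-7\right) - 25 = 889 - 25 = 864$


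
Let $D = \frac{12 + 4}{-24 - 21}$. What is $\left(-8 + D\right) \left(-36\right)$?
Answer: $\frac{1504}{5} \approx 300.8$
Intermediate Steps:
$D = - \frac{16}{45}$ ($D = \frac{16}{-45} = 16 \left(- \frac{1}{45}\right) = - \frac{16}{45} \approx -0.35556$)
$\left(-8 + D\right) \left(-36\right) = \left(-8 - \frac{16}{45}\right) \left(-36\right) = \left(- \frac{376}{45}\right) \left(-36\right) = \frac{1504}{5}$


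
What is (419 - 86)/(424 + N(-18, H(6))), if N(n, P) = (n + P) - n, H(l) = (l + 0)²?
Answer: 333/460 ≈ 0.72391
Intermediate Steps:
H(l) = l²
N(n, P) = P (N(n, P) = (P + n) - n = P)
(419 - 86)/(424 + N(-18, H(6))) = (419 - 86)/(424 + 6²) = 333/(424 + 36) = 333/460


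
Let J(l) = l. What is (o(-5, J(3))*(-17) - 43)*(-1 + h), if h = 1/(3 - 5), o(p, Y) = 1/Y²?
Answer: 202/3 ≈ 67.333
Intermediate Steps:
o(p, Y) = Y⁻² (o(p, Y) = 1/Y² = Y⁻²)
h = -½ (h = 1/(-2) = -½ ≈ -0.50000)
(o(-5, J(3))*(-17) - 43)*(-1 + h) = (-17/3² - 43)*(-1 - ½) = ((⅑)*(-17) - 43)*(-3/2) = (-17/9 - 43)*(-3/2) = -404/9*(-3/2) = 202/3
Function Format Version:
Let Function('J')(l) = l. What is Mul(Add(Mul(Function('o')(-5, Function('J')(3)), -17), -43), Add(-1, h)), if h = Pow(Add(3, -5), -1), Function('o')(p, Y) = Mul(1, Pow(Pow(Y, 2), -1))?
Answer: Rational(202, 3) ≈ 67.333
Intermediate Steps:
Function('o')(p, Y) = Pow(Y, -2) (Function('o')(p, Y) = Mul(1, Pow(Y, -2)) = Pow(Y, -2))
h = Rational(-1, 2) (h = Pow(-2, -1) = Rational(-1, 2) ≈ -0.50000)
Mul(Add(Mul(Function('o')(-5, Function('J')(3)), -17), -43), Add(-1, h)) = Mul(Add(Mul(Pow(3, -2), -17), -43), Add(-1, Rational(-1, 2))) = Mul(Add(Mul(Rational(1, 9), -17), -43), Rational(-3, 2)) = Mul(Add(Rational(-17, 9), -43), Rational(-3, 2)) = Mul(Rational(-404, 9), Rational(-3, 2)) = Rational(202, 3)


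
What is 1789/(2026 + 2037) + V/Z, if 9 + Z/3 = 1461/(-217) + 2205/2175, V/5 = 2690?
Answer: -100999602569/332064927 ≈ -304.16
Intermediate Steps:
V = 13450 (V = 5*2690 = 13450)
Z = -1389393/31465 (Z = -27 + 3*(1461/(-217) + 2205/2175) = -27 + 3*(1461*(-1/217) + 2205*(1/2175)) = -27 + 3*(-1461/217 + 147/145) = -27 + 3*(-179946/31465) = -27 - 539838/31465 = -1389393/31465 ≈ -44.157)
1789/(2026 + 2037) + V/Z = 1789/(2026 + 2037) + 13450/(-1389393/31465) = 1789/4063 + 13450*(-31465/1389393) = 1789*(1/4063) - 423204250/1389393 = 1789/4063 - 423204250/1389393 = -100999602569/332064927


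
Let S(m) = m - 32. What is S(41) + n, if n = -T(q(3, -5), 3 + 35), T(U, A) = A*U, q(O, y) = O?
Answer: -105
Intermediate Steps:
S(m) = -32 + m
n = -114 (n = -(3 + 35)*3 = -38*3 = -1*114 = -114)
S(41) + n = (-32 + 41) - 114 = 9 - 114 = -105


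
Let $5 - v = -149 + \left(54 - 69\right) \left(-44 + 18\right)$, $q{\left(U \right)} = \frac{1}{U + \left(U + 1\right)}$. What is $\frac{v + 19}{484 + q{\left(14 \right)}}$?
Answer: $- \frac{6293}{14037} \approx -0.44832$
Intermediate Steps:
$q{\left(U \right)} = \frac{1}{1 + 2 U}$ ($q{\left(U \right)} = \frac{1}{U + \left(1 + U\right)} = \frac{1}{1 + 2 U}$)
$v = -236$ ($v = 5 - \left(-149 + \left(54 - 69\right) \left(-44 + 18\right)\right) = 5 - \left(-149 - -390\right) = 5 - \left(-149 + 390\right) = 5 - 241 = -236$)
$\frac{v + 19}{484 + q{\left(14 \right)}} = \frac{-236 + 19}{484 + \frac{1}{1 + 2 \cdot 14}} = - \frac{217}{484 + \frac{1}{1 + 28}} = - \frac{217}{484 + \frac{1}{29}} = - \frac{217}{\frac{14037}{29}} = \left(-217\right) \frac{29}{14037} = - \frac{6293}{14037}$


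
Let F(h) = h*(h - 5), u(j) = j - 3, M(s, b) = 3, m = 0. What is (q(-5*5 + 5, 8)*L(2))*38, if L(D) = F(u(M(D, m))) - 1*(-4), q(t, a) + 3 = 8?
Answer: 760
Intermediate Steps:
u(j) = -3 + j
q(t, a) = 5 (q(t, a) = -3 + 8 = 5)
F(h) = h*(-5 + h)
L(D) = 4 (L(D) = (-3 + 3)*(-5 + (-3 + 3)) - 1*(-4) = 0*(-5 + 0) + 4 = 0*(-5) + 4 = 0 + 4 = 4)
(q(-5*5 + 5, 8)*L(2))*38 = (5*4)*38 = 20*38 = 760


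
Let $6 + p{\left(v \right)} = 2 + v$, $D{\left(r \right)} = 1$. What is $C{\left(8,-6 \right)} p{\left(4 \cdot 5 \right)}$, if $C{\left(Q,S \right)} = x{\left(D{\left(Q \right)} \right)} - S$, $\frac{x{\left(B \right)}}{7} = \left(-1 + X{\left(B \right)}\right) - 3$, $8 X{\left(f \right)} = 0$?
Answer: $-352$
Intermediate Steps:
$X{\left(f \right)} = 0$ ($X{\left(f \right)} = \frac{1}{8} \cdot 0 = 0$)
$p{\left(v \right)} = -4 + v$ ($p{\left(v \right)} = -6 + \left(2 + v\right) = -4 + v$)
$x{\left(B \right)} = -28$ ($x{\left(B \right)} = 7 \left(\left(-1 + 0\right) - 3\right) = 7 \left(-1 - 3\right) = 7 \left(-4\right) = -28$)
$C{\left(Q,S \right)} = -28 - S$
$C{\left(8,-6 \right)} p{\left(4 \cdot 5 \right)} = \left(-28 - -6\right) \left(-4 + 4 \cdot 5\right) = \left(-28 + 6\right) \left(-4 + 20\right) = \left(-22\right) 16 = -352$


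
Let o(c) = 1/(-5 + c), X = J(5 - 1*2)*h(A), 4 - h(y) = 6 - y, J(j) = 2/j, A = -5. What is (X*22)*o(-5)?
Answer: 154/15 ≈ 10.267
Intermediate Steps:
h(y) = -2 + y (h(y) = 4 - (6 - y) = 4 + (-6 + y) = -2 + y)
X = -14/3 (X = (2/(5 - 1*2))*(-2 - 5) = (2/(5 - 2))*(-7) = (2/3)*(-7) = -14/3 ≈ -4.6667)
(X*22)*o(-5) = (-14/3*22)/(-5 - 5) = -308/3/(-10) = -308/3*(-1/10) = 154/15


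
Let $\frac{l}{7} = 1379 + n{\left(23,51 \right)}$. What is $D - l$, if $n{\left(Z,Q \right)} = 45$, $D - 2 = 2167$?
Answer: $-7799$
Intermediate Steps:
$D = 2169$ ($D = 2 + 2167 = 2169$)
$l = 9968$ ($l = 7 \left(1379 + 45\right) = 7 \cdot 1424 = 9968$)
$D - l = 2169 - 9968 = -7799$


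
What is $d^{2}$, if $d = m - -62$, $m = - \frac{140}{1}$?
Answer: $6084$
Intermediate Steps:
$m = -140$ ($m = \left(-140\right) 1 = -140$)
$d = -78$ ($d = -140 - -62 = -140 + 62 = -78$)
$d^{2} = \left(-78\right)^{2} = 6084$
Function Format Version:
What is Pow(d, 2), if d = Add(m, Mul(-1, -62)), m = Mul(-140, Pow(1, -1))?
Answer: 6084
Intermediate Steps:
m = -140 (m = Mul(-140, 1) = -140)
d = -78 (d = Add(-140, Mul(-1, -62)) = Add(-140, 62) = -78)
Pow(d, 2) = Pow(-78, 2) = 6084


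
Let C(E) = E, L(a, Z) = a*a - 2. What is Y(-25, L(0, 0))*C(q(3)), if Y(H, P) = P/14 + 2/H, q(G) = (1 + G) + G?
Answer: -39/25 ≈ -1.5600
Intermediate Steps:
L(a, Z) = -2 + a**2 (L(a, Z) = a**2 - 2 = -2 + a**2)
q(G) = 1 + 2*G
Y(H, P) = 2/H + P/14 (Y(H, P) = P*(1/14) + 2/H = P/14 + 2/H = 2/H + P/14)
Y(-25, L(0, 0))*C(q(3)) = (2/(-25) + (-2 + 0**2)/14)*(1 + 2*3) = (2*(-1/25) + (-2 + 0)/14)*(1 + 6) = (-2/25 + (1/14)*(-2))*7 = (-2/25 - 1/7)*7 = -39/175*7 = -39/25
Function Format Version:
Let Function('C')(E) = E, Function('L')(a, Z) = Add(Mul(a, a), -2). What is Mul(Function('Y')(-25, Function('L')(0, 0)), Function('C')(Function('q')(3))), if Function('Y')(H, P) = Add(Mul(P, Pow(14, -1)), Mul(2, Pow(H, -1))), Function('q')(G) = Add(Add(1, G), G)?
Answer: Rational(-39, 25) ≈ -1.5600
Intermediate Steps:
Function('L')(a, Z) = Add(-2, Pow(a, 2)) (Function('L')(a, Z) = Add(Pow(a, 2), -2) = Add(-2, Pow(a, 2)))
Function('q')(G) = Add(1, Mul(2, G))
Function('Y')(H, P) = Add(Mul(2, Pow(H, -1)), Mul(Rational(1, 14), P)) (Function('Y')(H, P) = Add(Mul(P, Rational(1, 14)), Mul(2, Pow(H, -1))) = Add(Mul(Rational(1, 14), P), Mul(2, Pow(H, -1))) = Add(Mul(2, Pow(H, -1)), Mul(Rational(1, 14), P)))
Mul(Function('Y')(-25, Function('L')(0, 0)), Function('C')(Function('q')(3))) = Mul(Add(Mul(2, Pow(-25, -1)), Mul(Rational(1, 14), Add(-2, Pow(0, 2)))), Add(1, Mul(2, 3))) = Mul(Add(Mul(2, Rational(-1, 25)), Mul(Rational(1, 14), Add(-2, 0))), Add(1, 6)) = Mul(Add(Rational(-2, 25), Mul(Rational(1, 14), -2)), 7) = Mul(Add(Rational(-2, 25), Rational(-1, 7)), 7) = Mul(Rational(-39, 175), 7) = Rational(-39, 25)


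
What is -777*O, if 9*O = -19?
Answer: 4921/3 ≈ 1640.3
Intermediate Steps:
O = -19/9 (O = (⅑)*(-19) = -19/9 ≈ -2.1111)
-777*O = -777*(-19/9) = 4921/3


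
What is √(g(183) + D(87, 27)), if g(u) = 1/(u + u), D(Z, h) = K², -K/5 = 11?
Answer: √405217266/366 ≈ 55.000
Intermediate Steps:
K = -55 (K = -5*11 = -55)
D(Z, h) = 3025 (D(Z, h) = (-55)² = 3025)
g(u) = 1/(2*u)
√(g(183) + D(87, 27)) = √((½)/183 + 3025) = √((½)*(1/183) + 3025) = √(1/366 + 3025) = √(1107151/366) = √405217266/366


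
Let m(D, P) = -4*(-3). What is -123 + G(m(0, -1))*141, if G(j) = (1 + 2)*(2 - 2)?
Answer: -123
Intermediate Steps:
m(D, P) = 12
G(j) = 0 (G(j) = 3*0 = 0)
-123 + G(m(0, -1))*141 = -123 + 0*141 = -123 + 0 = -123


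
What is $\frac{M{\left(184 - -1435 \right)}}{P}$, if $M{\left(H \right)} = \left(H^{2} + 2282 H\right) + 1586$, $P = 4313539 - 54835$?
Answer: $\frac{6317305}{4258704} \approx 1.4834$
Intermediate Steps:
$P = 4258704$ ($P = 4313539 - 54835 = 4258704$)
$M{\left(H \right)} = 1586 + H^{2} + 2282 H$
$\frac{M{\left(184 - -1435 \right)}}{P} = \frac{1586 + \left(184 - -1435\right)^{2} + 2282 \left(184 - -1435\right)}{4258704} = \left(1586 + \left(184 + 1435\right)^{2} + 2282 \left(184 + 1435\right)\right) \frac{1}{4258704} = \left(1586 + 1619^{2} + 2282 \cdot 1619\right) \frac{1}{4258704} = \left(1586 + 2621161 + 3694558\right) \frac{1}{4258704} = 6317305 \cdot \frac{1}{4258704} = \frac{6317305}{4258704}$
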